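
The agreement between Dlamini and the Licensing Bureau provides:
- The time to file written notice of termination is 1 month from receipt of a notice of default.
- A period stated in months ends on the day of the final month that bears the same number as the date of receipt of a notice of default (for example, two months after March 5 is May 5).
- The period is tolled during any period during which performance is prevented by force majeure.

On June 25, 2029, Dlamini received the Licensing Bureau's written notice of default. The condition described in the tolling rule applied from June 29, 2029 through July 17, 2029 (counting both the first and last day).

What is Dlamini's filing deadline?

August 13, 2029

1 month after June 25, 2029 is July 25, 2029.
From June 29, 2029 through July 17, 2029 inclusive is 19 days; tolling adds 19 days: July 25, 2029 + 19 days = August 13, 2029.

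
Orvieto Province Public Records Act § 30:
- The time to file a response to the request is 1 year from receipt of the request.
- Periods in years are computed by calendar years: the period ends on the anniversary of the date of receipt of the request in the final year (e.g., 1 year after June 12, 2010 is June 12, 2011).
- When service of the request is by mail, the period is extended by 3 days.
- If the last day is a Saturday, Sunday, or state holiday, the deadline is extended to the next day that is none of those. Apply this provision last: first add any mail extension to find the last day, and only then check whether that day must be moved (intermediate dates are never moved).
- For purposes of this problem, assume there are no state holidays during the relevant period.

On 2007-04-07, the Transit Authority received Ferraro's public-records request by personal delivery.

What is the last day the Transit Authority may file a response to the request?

1 year after 2007-04-07 is April 7, 2008.
Service was not by mail, so no mail extension applies.
April 7, 2008 is a Monday and not a state holiday, so no extension applies.

April 7, 2008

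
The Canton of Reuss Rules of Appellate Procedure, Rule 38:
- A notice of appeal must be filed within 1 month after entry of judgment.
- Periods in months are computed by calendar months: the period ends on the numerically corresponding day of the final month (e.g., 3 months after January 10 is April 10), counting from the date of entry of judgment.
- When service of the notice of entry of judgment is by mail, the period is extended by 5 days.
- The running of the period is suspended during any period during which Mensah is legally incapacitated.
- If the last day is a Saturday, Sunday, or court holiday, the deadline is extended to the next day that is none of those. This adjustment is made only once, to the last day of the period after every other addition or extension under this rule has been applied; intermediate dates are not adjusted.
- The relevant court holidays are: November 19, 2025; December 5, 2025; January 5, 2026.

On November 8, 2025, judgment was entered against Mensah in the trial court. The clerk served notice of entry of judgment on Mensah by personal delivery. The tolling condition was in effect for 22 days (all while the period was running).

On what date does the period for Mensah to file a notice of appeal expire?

December 30, 2025

1 month after November 8, 2025 is December 8, 2025.
Service was not by mail, so no mail extension applies.
Tolling adds 22 days: December 8, 2025 + 22 days = December 30, 2025.
December 30, 2025 is a Tuesday and not a court holiday, so no extension applies.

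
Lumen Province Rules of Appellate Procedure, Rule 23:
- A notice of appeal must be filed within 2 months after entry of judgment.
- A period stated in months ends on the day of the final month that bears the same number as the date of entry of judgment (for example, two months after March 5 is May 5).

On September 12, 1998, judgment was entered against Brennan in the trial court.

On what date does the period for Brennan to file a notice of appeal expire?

2 months after September 12, 1998 is November 12, 1998.

November 12, 1998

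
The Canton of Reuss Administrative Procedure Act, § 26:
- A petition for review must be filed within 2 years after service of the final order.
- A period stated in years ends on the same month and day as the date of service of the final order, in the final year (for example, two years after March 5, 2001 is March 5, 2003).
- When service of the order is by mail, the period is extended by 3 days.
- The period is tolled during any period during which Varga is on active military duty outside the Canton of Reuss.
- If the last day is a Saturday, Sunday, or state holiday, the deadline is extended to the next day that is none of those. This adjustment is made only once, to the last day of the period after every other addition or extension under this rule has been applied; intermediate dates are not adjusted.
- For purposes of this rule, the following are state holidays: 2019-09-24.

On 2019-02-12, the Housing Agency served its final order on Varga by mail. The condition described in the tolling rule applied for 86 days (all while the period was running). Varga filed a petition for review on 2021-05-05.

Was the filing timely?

Yes

2 years after 2019-02-12 is February 12, 2021.
Service was by mail, adding 3 days: February 12, 2021 + 3 days = February 15, 2021.
Tolling adds 86 days: February 15, 2021 + 86 days = May 12, 2021.
May 12, 2021 is a Wednesday and not a state holiday, so no extension applies.
The deadline is May 12, 2021; the filing on May 5, 2021 is on or before that date.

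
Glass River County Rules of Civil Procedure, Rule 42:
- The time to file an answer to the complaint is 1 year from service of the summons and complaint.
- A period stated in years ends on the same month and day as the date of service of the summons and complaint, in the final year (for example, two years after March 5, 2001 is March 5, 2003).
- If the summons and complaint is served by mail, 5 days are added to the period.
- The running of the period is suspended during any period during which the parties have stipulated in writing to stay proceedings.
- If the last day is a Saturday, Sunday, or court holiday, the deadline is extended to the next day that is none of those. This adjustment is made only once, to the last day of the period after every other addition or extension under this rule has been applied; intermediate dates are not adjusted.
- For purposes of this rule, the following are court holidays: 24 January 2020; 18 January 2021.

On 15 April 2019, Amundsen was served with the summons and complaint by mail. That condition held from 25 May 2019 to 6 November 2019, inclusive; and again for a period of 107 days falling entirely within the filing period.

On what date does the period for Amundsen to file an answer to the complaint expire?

January 19, 2021

1 year after 15 April 2019 is April 15, 2020.
Service was by mail, adding 5 days: April 15, 2020 + 5 days = April 20, 2020.
From May 25, 2019 through November 6, 2019 inclusive is 166 days; tolling adds 166 days: April 20, 2020 + 166 days = October 3, 2020.
Tolling adds 107 days: October 3, 2020 + 107 days = January 18, 2021.
January 18, 2021 is a listed holiday. The next qualifying day is January 19, 2021.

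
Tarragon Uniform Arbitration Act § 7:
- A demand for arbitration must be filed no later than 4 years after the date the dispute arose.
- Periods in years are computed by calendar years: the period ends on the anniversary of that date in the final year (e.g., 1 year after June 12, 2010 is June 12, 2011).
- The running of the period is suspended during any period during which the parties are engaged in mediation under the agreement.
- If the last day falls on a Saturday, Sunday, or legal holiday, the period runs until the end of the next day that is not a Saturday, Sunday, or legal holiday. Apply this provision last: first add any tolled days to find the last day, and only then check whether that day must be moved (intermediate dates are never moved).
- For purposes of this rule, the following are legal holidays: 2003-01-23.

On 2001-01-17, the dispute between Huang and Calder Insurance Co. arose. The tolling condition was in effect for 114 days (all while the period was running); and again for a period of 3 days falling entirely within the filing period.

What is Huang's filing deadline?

4 years after 2001-01-17 is January 17, 2005.
Tolling adds 114 days: January 17, 2005 + 114 days = May 11, 2005.
Tolling adds 3 days: May 11, 2005 + 3 days = May 14, 2005.
May 14, 2005 is Saturday; May 15, 2005 is Sunday. The next qualifying day is May 16, 2005.

May 16, 2005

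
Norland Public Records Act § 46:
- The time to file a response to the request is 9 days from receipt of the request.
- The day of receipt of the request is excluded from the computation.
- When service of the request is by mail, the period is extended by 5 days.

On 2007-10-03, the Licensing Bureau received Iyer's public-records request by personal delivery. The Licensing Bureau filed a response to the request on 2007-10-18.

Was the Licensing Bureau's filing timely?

9 days after 2007-10-03 is October 12, 2007.
Service was not by mail, so no mail extension applies.
The deadline is October 12, 2007; the filing on October 18, 2007 is after that date.

No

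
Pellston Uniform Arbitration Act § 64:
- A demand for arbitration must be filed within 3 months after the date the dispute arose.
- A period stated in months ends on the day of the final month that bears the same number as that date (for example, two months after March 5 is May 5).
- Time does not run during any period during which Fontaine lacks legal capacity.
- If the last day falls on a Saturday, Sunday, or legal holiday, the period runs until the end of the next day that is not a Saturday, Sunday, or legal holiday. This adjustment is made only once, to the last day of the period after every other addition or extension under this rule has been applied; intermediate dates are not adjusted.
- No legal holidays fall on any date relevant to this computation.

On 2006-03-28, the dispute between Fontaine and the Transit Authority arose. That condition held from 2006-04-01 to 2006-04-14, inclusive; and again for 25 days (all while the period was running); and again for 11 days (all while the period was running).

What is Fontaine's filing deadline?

August 17, 2006

3 months after 2006-03-28 is June 28, 2006.
From April 1, 2006 through April 14, 2006 inclusive is 14 days; tolling adds 14 days: June 28, 2006 + 14 days = July 12, 2006.
Tolling adds 25 days: July 12, 2006 + 25 days = August 6, 2006.
Tolling adds 11 days: August 6, 2006 + 11 days = August 17, 2006.
August 17, 2006 is a Thursday and not a legal holiday, so no extension applies.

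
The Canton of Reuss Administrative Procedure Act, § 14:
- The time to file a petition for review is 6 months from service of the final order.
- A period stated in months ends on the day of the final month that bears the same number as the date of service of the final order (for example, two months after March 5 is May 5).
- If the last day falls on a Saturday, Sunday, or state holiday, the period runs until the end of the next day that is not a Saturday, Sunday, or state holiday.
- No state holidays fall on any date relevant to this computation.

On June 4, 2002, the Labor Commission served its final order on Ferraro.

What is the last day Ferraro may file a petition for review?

6 months after June 4, 2002 is December 4, 2002.
December 4, 2002 is a Wednesday and not a state holiday, so no extension applies.

December 4, 2002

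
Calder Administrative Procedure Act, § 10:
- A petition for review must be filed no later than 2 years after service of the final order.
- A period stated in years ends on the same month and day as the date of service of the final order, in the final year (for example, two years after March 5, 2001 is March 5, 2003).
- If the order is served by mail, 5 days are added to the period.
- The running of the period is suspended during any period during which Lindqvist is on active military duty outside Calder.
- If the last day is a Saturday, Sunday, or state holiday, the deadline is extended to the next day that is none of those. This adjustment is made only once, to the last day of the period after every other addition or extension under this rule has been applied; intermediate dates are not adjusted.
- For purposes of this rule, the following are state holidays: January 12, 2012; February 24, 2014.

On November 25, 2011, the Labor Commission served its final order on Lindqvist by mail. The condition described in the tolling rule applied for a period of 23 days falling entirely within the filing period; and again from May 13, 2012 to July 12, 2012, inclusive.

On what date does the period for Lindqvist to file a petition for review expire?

2 years after November 25, 2011 is November 25, 2013.
Service was by mail, adding 5 days: November 25, 2013 + 5 days = November 30, 2013.
Tolling adds 23 days: November 30, 2013 + 23 days = December 23, 2013.
From May 13, 2012 through July 12, 2012 inclusive is 61 days; tolling adds 61 days: December 23, 2013 + 61 days = February 22, 2014.
February 22, 2014 is Saturday; February 23, 2014 is Sunday; February 24, 2014 is a listed holiday. The next qualifying day is February 25, 2014.

February 25, 2014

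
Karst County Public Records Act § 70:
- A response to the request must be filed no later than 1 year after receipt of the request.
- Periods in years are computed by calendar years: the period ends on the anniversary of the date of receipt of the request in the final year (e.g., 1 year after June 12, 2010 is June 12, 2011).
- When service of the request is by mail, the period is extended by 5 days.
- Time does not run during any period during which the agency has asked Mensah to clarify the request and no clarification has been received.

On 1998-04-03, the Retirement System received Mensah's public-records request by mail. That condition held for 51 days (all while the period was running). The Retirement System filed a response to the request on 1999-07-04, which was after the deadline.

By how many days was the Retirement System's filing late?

1 year after 1998-04-03 is April 3, 1999.
Service was by mail, adding 5 days: April 3, 1999 + 5 days = April 8, 1999.
Tolling adds 51 days: April 8, 1999 + 51 days = May 29, 1999.
The deadline is May 29, 1999; from May 29, 1999 to July 4, 1999 is 36 days.

36 days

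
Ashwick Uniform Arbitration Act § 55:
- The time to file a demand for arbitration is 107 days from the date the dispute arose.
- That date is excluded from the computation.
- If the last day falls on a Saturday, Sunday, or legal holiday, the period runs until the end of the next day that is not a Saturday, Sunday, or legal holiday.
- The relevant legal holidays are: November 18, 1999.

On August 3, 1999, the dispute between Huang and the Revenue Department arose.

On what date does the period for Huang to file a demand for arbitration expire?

107 days after August 3, 1999 is November 18, 1999.
November 18, 1999 is a listed holiday. The next qualifying day is November 19, 1999.

November 19, 1999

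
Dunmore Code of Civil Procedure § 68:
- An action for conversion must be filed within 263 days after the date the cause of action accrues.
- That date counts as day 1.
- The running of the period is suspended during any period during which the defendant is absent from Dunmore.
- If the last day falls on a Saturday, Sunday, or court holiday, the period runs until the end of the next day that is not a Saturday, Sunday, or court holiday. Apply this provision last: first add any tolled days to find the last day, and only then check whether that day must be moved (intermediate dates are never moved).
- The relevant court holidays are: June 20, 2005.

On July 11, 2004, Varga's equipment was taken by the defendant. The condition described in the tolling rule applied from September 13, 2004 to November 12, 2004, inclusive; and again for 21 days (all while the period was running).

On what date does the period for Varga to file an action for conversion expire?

June 21, 2005

Counting July 11, 2004 as day 1, day 263 is March 30, 2005.
From September 13, 2004 through November 12, 2004 inclusive is 61 days; tolling adds 61 days: March 30, 2005 + 61 days = May 30, 2005.
Tolling adds 21 days: May 30, 2005 + 21 days = June 20, 2005.
June 20, 2005 is a listed holiday. The next qualifying day is June 21, 2005.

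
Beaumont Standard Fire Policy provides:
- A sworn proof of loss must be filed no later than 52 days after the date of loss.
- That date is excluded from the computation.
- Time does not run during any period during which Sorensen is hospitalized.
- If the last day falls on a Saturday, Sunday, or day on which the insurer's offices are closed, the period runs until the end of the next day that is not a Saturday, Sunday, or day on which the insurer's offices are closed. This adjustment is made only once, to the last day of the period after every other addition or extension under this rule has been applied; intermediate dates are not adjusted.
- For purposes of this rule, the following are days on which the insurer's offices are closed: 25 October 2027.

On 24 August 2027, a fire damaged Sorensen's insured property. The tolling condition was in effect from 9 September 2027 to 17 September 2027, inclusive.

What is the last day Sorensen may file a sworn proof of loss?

October 26, 2027

52 days after 24 August 2027 is October 15, 2027.
From September 9, 2027 through September 17, 2027 inclusive is 9 days; tolling adds 9 days: October 15, 2027 + 9 days = October 24, 2027.
October 24, 2027 is Sunday; October 25, 2027 is a listed holiday. The next qualifying day is October 26, 2027.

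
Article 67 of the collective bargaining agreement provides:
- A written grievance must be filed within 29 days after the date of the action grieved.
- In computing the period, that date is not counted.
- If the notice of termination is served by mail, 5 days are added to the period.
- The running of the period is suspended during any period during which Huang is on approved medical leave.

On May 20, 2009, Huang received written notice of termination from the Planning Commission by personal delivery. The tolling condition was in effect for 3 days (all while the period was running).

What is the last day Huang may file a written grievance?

June 21, 2009

29 days after May 20, 2009 is June 18, 2009.
Service was not by mail, so no mail extension applies.
Tolling adds 3 days: June 18, 2009 + 3 days = June 21, 2009.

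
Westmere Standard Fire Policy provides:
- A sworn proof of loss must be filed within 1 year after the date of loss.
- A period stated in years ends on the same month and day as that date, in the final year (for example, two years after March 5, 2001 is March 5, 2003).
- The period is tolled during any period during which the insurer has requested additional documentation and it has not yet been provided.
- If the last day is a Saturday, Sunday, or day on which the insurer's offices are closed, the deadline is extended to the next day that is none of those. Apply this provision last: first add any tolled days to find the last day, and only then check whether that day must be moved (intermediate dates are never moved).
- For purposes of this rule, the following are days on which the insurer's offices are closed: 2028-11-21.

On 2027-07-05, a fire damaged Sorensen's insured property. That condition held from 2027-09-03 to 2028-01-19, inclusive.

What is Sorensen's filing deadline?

November 22, 2028

1 year after 2027-07-05 is July 5, 2028.
From September 3, 2027 through January 19, 2028 inclusive is 139 days; tolling adds 139 days: July 5, 2028 + 139 days = November 21, 2028.
November 21, 2028 is a listed holiday. The next qualifying day is November 22, 2028.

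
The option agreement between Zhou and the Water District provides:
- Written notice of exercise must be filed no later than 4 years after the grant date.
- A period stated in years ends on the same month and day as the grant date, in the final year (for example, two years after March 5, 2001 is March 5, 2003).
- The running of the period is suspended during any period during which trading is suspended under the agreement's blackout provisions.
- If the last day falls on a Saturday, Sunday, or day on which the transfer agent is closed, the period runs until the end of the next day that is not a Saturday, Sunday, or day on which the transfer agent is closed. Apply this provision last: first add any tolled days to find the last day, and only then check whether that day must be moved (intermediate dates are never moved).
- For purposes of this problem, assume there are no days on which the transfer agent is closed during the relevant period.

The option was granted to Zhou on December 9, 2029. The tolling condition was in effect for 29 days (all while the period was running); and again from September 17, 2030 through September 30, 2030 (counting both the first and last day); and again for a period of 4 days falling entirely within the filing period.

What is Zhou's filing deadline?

January 25, 2034

4 years after December 9, 2029 is December 9, 2033.
Tolling adds 29 days: December 9, 2033 + 29 days = January 7, 2034.
From September 17, 2030 through September 30, 2030 inclusive is 14 days; tolling adds 14 days: January 7, 2034 + 14 days = January 21, 2034.
Tolling adds 4 days: January 21, 2034 + 4 days = January 25, 2034.
January 25, 2034 is a Wednesday and not a day on which the transfer agent is closed, so no extension applies.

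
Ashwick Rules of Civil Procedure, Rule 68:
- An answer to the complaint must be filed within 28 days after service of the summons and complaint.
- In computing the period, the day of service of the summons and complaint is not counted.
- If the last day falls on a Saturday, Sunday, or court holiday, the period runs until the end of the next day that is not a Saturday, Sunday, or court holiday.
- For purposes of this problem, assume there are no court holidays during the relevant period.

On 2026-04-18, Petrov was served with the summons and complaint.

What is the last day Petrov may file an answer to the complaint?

28 days after 2026-04-18 is May 16, 2026.
May 16, 2026 is Saturday; May 17, 2026 is Sunday. The next qualifying day is May 18, 2026.

May 18, 2026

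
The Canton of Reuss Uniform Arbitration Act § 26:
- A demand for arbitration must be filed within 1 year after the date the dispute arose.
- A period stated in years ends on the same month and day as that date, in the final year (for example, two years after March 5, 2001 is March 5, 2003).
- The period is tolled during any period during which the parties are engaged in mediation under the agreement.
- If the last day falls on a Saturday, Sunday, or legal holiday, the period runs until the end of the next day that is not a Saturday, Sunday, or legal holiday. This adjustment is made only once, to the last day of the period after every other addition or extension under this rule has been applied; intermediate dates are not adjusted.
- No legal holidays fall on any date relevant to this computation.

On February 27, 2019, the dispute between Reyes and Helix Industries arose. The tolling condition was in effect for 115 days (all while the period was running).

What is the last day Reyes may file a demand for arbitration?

June 22, 2020

1 year after February 27, 2019 is February 27, 2020.
Tolling adds 115 days: February 27, 2020 + 115 days = June 21, 2020.
June 21, 2020 is Sunday. The next qualifying day is June 22, 2020.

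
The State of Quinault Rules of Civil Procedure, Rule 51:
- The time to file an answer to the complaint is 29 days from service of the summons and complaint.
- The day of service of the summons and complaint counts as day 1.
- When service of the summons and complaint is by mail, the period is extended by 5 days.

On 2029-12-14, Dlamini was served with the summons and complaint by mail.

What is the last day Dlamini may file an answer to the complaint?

Counting 2029-12-14 as day 1, day 29 is January 11, 2030.
Service was by mail, adding 5 days: January 11, 2030 + 5 days = January 16, 2030.

January 16, 2030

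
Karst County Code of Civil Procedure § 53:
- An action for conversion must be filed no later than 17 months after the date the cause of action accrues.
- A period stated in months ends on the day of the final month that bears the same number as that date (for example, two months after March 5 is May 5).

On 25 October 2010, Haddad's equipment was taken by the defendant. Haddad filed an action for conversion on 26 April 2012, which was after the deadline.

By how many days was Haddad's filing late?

32 days

17 months after 25 October 2010 is March 25, 2012.
The deadline is March 25, 2012; from March 25, 2012 to April 26, 2012 is 32 days.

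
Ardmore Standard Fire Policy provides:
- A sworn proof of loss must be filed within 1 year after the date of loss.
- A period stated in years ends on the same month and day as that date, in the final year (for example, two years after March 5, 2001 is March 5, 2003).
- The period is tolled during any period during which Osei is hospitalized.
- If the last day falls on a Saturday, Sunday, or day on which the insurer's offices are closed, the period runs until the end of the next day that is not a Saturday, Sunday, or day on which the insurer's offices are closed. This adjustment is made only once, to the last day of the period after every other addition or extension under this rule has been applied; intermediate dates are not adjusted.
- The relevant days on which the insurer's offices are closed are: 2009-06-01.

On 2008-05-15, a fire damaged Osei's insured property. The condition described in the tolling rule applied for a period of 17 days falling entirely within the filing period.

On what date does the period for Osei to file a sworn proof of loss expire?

1 year after 2008-05-15 is May 15, 2009.
Tolling adds 17 days: May 15, 2009 + 17 days = June 1, 2009.
June 1, 2009 is a listed holiday. The next qualifying day is June 2, 2009.

June 2, 2009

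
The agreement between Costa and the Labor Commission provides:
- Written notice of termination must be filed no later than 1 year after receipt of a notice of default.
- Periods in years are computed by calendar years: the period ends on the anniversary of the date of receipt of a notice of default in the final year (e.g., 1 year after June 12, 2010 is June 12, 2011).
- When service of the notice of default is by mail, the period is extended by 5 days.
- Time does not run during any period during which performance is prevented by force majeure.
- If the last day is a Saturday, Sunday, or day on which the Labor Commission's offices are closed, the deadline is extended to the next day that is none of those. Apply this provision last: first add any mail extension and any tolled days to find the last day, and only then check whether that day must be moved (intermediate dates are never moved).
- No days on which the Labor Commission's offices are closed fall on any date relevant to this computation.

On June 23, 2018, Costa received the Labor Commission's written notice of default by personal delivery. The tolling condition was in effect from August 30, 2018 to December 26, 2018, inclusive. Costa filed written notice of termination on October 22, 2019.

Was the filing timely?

1 year after June 23, 2018 is June 23, 2019.
Service was not by mail, so no mail extension applies.
From August 30, 2018 through December 26, 2018 inclusive is 119 days; tolling adds 119 days: June 23, 2019 + 119 days = October 20, 2019.
October 20, 2019 is Sunday. The next qualifying day is October 21, 2019.
The deadline is October 21, 2019; the filing on October 22, 2019 is after that date.

No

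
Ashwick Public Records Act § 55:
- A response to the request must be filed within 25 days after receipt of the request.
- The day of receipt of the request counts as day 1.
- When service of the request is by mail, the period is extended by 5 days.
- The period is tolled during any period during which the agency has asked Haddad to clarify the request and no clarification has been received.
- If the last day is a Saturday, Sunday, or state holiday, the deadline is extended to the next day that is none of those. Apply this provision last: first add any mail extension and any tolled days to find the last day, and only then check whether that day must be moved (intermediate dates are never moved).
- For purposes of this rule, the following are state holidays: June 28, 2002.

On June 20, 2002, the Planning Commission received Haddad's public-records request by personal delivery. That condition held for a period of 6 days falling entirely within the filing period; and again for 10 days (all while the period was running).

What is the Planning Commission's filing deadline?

July 30, 2002

Counting June 20, 2002 as day 1, day 25 is July 14, 2002.
Service was not by mail, so no mail extension applies.
Tolling adds 6 days: July 14, 2002 + 6 days = July 20, 2002.
Tolling adds 10 days: July 20, 2002 + 10 days = July 30, 2002.
July 30, 2002 is a Tuesday and not a state holiday, so no extension applies.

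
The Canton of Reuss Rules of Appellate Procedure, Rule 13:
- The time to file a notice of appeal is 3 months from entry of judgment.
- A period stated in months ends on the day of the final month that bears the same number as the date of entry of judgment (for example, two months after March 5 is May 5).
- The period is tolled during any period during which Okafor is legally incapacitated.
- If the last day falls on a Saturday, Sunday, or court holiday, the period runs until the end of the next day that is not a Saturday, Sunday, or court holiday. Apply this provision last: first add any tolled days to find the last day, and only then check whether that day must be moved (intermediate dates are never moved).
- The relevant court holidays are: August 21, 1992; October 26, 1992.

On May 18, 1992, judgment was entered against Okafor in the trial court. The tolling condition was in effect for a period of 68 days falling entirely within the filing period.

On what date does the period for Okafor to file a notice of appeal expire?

October 27, 1992

3 months after May 18, 1992 is August 18, 1992.
Tolling adds 68 days: August 18, 1992 + 68 days = October 25, 1992.
October 25, 1992 is Sunday; October 26, 1992 is a listed holiday. The next qualifying day is October 27, 1992.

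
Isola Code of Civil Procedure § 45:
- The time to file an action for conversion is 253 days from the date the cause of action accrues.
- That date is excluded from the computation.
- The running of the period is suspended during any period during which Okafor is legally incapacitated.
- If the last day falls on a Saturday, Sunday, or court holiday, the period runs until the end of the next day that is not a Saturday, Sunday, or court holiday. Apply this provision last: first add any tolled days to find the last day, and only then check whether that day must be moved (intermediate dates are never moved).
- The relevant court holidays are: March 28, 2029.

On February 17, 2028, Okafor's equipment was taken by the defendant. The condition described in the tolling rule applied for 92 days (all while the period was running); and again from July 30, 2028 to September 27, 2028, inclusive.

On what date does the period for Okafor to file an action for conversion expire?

253 days after February 17, 2028 is October 27, 2028.
Tolling adds 92 days: October 27, 2028 + 92 days = January 27, 2029.
From July 30, 2028 through September 27, 2028 inclusive is 60 days; tolling adds 60 days: January 27, 2029 + 60 days = March 28, 2029.
March 28, 2029 is a listed holiday. The next qualifying day is March 29, 2029.

March 29, 2029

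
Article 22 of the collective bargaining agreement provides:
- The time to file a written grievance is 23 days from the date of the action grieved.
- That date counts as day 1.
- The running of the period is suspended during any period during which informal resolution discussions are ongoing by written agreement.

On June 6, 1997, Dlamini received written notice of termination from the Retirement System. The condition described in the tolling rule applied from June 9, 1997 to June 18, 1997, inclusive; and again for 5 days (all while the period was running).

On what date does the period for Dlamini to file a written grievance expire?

Counting June 6, 1997 as day 1, day 23 is June 28, 1997.
From June 9, 1997 through June 18, 1997 inclusive is 10 days; tolling adds 10 days: June 28, 1997 + 10 days = July 8, 1997.
Tolling adds 5 days: July 8, 1997 + 5 days = July 13, 1997.

July 13, 1997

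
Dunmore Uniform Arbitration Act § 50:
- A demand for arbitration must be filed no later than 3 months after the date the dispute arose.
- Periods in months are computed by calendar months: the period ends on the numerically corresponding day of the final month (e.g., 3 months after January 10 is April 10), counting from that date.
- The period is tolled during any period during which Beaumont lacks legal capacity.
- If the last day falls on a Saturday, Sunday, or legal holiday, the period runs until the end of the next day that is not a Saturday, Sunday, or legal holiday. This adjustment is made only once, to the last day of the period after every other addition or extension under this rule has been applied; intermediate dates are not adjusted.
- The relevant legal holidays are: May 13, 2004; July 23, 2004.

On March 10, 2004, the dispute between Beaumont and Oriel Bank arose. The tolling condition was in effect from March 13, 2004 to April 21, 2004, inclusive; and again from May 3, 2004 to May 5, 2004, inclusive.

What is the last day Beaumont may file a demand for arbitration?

3 months after March 10, 2004 is June 10, 2004.
From March 13, 2004 through April 21, 2004 inclusive is 40 days; tolling adds 40 days: June 10, 2004 + 40 days = July 20, 2004.
From May 3, 2004 through May 5, 2004 inclusive is 3 days; tolling adds 3 days: July 20, 2004 + 3 days = July 23, 2004.
July 23, 2004 is a listed holiday; July 24, 2004 is Saturday; July 25, 2004 is Sunday. The next qualifying day is July 26, 2004.

July 26, 2004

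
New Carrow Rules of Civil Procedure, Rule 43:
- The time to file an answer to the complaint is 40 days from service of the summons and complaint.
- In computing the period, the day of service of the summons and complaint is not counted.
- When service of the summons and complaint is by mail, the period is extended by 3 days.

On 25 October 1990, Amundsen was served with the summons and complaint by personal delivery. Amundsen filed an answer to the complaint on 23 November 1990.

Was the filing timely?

Yes

40 days after 25 October 1990 is December 4, 1990.
Service was not by mail, so no mail extension applies.
The deadline is December 4, 1990; the filing on November 23, 1990 is on or before that date.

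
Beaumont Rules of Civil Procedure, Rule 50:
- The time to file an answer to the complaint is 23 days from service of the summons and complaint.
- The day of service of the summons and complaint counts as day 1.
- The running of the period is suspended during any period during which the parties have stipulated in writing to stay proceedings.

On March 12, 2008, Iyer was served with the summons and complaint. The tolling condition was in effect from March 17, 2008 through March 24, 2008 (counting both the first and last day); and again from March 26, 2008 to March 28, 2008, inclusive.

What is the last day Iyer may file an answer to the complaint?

April 14, 2008

Counting March 12, 2008 as day 1, day 23 is April 3, 2008.
From March 17, 2008 through March 24, 2008 inclusive is 8 days; tolling adds 8 days: April 3, 2008 + 8 days = April 11, 2008.
From March 26, 2008 through March 28, 2008 inclusive is 3 days; tolling adds 3 days: April 11, 2008 + 3 days = April 14, 2008.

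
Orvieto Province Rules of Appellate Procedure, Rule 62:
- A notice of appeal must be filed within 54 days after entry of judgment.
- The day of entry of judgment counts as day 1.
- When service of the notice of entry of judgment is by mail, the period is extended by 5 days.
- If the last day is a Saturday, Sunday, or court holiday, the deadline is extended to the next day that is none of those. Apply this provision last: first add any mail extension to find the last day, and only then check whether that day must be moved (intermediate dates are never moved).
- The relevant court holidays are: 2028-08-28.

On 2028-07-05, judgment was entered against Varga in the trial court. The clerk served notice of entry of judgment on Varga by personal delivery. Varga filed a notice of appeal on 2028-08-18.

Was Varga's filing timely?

Counting 2028-07-05 as day 1, day 54 is August 27, 2028.
Service was not by mail, so no mail extension applies.
August 27, 2028 is Sunday; August 28, 2028 is a listed holiday. The next qualifying day is August 29, 2028.
The deadline is August 29, 2028; the filing on August 18, 2028 is on or before that date.

Yes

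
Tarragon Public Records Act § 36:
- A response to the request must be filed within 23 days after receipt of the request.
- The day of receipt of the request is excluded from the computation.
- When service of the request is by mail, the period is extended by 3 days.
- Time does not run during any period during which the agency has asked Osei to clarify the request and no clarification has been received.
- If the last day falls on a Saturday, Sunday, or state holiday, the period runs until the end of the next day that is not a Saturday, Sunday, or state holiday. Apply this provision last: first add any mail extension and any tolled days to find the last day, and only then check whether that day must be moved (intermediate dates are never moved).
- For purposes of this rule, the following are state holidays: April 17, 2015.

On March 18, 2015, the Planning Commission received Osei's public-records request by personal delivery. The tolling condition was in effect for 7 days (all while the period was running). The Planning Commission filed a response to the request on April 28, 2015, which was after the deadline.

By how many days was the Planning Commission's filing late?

23 days after March 18, 2015 is April 10, 2015.
Service was not by mail, so no mail extension applies.
Tolling adds 7 days: April 10, 2015 + 7 days = April 17, 2015.
April 17, 2015 is a listed holiday; April 18, 2015 is Saturday; April 19, 2015 is Sunday. The next qualifying day is April 20, 2015.
The deadline is April 20, 2015; from April 20, 2015 to April 28, 2015 is 8 days.

8 days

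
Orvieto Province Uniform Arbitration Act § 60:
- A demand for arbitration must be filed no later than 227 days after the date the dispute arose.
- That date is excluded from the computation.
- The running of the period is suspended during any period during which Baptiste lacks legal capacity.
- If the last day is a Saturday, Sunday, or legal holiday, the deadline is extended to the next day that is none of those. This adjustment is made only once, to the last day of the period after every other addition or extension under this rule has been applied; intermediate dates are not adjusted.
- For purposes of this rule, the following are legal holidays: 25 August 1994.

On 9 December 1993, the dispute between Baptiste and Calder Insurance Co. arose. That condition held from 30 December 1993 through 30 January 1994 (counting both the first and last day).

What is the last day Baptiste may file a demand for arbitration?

August 26, 1994

227 days after 9 December 1993 is July 24, 1994.
From December 30, 1993 through January 30, 1994 inclusive is 32 days; tolling adds 32 days: July 24, 1994 + 32 days = August 25, 1994.
August 25, 1994 is a listed holiday. The next qualifying day is August 26, 1994.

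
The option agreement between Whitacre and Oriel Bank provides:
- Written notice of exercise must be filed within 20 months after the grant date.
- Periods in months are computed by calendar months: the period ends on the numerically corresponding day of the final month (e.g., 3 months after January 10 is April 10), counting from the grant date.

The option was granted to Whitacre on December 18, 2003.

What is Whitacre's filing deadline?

20 months after December 18, 2003 is August 18, 2005.

August 18, 2005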